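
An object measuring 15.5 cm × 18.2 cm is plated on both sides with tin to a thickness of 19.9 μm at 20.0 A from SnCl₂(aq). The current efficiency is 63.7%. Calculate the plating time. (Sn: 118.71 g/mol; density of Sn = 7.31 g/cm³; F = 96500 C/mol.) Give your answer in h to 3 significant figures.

0.291 h

Plated area = 2 × 15.5 × 18.2 = 564.2 cm²
Volume = 564.2 × 19.9×10⁻⁴ cm = 1.123 cm³
m(Sn) = 1.123 × 7.31 = 8.209 g
n(Sn) = 8.209 / 118.71 = 0.06915 mol; n(e⁻) = 2 × 0.06915 = 0.1383 mol
Q = 0.1383 × 96500 / 0.637 = 20950 C
t = 20950 / 20.0 = 1048 s = 0.291 h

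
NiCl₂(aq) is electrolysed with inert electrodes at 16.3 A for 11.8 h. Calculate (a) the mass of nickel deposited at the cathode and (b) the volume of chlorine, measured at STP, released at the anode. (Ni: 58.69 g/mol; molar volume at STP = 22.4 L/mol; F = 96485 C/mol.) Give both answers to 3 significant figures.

Q = 16.3 × 42480 = 6.924×10^5 C; n(e⁻) = 6.924×10^5 / 96485 = 7.176 mol
Cathode: Ni²⁺ + 2e⁻ → Ni → n(Ni) = 7.176/2 = 3.588 mol → 211 g
Anode: 2Cl⁻ → Cl₂ + 2e⁻ → n(Cl₂) = 7.176/2 = 3.588 mol → 80.4 L

211 g Ni; 80.4 L Cl₂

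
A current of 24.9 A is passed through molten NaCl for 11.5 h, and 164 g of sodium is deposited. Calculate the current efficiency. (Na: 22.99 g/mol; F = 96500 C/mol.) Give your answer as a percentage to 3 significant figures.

66.8%

Q = 24.9 × 41400 = 1.031×10^6 C
n(e⁻) = 1.031×10^6 / 96500 = 10.68 mol
Na⁺ + e⁻ → Na, so theoretical n(Na) = 10.68 mol → 245.5 g
Efficiency = 164 / 245.5 = 0.6680 = 66.8%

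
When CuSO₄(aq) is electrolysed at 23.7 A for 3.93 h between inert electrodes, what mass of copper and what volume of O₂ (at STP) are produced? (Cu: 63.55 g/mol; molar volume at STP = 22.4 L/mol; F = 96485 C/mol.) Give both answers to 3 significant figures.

110 g Cu; 19.5 L O₂

Q = 23.7 × 14148 = 3.353×10^5 C; n(e⁻) = 3.353×10^5 / 96485 = 3.475 mol
Cathode: Cu²⁺ + 2e⁻ → Cu → n(Cu) = 3.475/2 = 1.738 mol → 110 g
Anode: 2H₂O → O₂ + 4H⁺ + 4e⁻ → n(O₂) = 3.475/4 = 0.8688 mol → 19.5 L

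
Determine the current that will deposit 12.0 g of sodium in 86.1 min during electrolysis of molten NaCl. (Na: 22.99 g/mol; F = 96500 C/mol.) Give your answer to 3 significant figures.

9.75 A

n(Na) = 12.0 / 22.99 = 0.5220 mol
Na⁺ + e⁻ → Na, so n(e⁻) = 0.5220 mol
Q = 0.5220 × 96500 = 50370 C
I = Q / t = 50370 / 5166 s = 9.75 A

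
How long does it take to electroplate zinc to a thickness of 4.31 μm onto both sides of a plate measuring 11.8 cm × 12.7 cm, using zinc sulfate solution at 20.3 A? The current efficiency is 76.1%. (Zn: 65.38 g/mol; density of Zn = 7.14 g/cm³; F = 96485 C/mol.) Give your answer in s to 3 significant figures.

Plated area = 2 × 11.8 × 12.7 = 299.7 cm²
Volume = 299.7 × 4.31×10⁻⁴ cm = 0.1292 cm³
m(Zn) = 0.1292 × 7.14 = 0.9225 g
n(Zn) = 0.9225 / 65.38 = 0.01411 mol; n(e⁻) = 2 × 0.01411 = 0.02822 mol
Q = 0.02822 × 96485 / 0.761 = 3578 C
t = 3578 / 20.3 = 176.3 s

176 s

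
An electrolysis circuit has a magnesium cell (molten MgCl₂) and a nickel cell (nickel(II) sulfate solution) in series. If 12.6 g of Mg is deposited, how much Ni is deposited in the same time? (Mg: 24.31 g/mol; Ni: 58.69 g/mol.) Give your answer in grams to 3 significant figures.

n(Mg) = 12.6 / 24.31 = 0.5183 mol
Mg²⁺ + 2e⁻ → Mg, so n(e⁻) = 2 × 0.5183 = 1.037 mol
In series, the same 1.037 mol of electrons flows through the second cell.
Ni²⁺ + 2e⁻ → Ni, so n(Ni) = 1.037 / 2 = 0.5185 mol
m(Ni) = 0.5185 × 58.69 = 30.4 g

30.4 g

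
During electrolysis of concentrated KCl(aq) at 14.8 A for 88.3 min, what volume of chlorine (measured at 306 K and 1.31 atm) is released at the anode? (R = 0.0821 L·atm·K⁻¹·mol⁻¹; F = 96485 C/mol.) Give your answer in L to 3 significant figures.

7.79 L

Charge passed = 14.8 × 5298 = 78410 C
n(e⁻) = Q/F = 78410/96485 = 0.8127 mol
2Cl⁻ → Cl₂ + 2e⁻, so n(Cl₂) = 0.8127 / 2 = 0.4064 mol
V = nRT/P = 0.4064 × 0.0821 × 306 / 1.31 = 7.794 L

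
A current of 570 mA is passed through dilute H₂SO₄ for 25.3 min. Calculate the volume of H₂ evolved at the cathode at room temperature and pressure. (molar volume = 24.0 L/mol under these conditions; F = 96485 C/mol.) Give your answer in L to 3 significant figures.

Charge passed = 0.570 × 1518 = 865.3 C
n(e⁻) = Q/F = 865.3/96485 = 0.008968 mol
2H⁺ + 2e⁻ → H₂, so n(H₂) = 0.008968 / 2 = 0.004484 mol
V = 0.004484 × 24.0 = 0.1076 L

0.108 L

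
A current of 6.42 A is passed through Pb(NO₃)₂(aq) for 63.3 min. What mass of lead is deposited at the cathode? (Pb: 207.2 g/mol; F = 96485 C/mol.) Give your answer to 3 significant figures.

Charge passed = 6.42 × 3798 = 24380 C
n(e⁻) = 24380 / 96485 = 0.2527 mol
Pb²⁺ + 2e⁻ → Pb, so n(Pb) = 0.2527 / 2 = 0.1264 mol
m = 0.1264 × 207.2 = 26.2 g

26.2 g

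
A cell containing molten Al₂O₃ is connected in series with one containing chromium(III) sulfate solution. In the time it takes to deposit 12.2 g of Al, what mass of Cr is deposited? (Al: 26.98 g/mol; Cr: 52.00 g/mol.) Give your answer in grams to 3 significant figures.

23.5 g

n(Al) = 12.2 / 26.98 = 0.4522 mol
Al³⁺ + 3e⁻ → Al, so n(e⁻) = 3 × 0.4522 = 1.357 mol
The cells are in series, so the same charge (and hence the same n(e⁻) = 1.357 mol) passes through both.
Cr³⁺ + 3e⁻ → Cr, so n(Cr) = 1.357 / 3 = 0.4523 mol
m(Cr) = 0.4523 × 52.00 = 23.5 g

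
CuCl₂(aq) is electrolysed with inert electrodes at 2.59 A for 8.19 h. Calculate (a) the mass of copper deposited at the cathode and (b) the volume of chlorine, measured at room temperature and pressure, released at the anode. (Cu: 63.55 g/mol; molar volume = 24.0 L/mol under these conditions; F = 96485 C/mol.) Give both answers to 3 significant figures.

25.1 g Cu; 9.50 L Cl₂

Q = 2.59 × 29484 = 76360 C; n(e⁻) = 76360 / 96485 = 0.7914 mol
Cathode: Cu²⁺ + 2e⁻ → Cu → n(Cu) = 0.7914/2 = 0.3957 mol → 25.1 g
Anode: 2Cl⁻ → Cl₂ + 2e⁻ → n(Cl₂) = 0.7914/2 = 0.3957 mol → 9.50 L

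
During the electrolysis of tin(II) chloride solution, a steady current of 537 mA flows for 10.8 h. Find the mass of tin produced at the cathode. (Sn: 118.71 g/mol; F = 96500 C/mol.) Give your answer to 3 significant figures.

12.8 g

Charge passed = 0.537 × 38880 = 20880 C
n(e⁻) = 20880 / 96500 = 0.2164 mol
Sn²⁺ + 2e⁻ → Sn, so n(Sn) = 0.2164 / 2 = 0.1082 mol
m = 0.1082 × 118.71 = 12.8 g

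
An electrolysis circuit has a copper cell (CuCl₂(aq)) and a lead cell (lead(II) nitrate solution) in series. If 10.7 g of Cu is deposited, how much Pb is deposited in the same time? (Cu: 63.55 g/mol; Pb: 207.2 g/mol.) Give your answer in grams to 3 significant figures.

34.9 g

n(Cu) = 10.7 / 63.55 = 0.1684 mol
Cu²⁺ + 2e⁻ → Cu, so n(e⁻) = 2 × 0.1684 = 0.3368 mol
The cells are in series, so the same charge (and hence the same n(e⁻) = 0.3368 mol) passes through both.
Pb²⁺ + 2e⁻ → Pb, so n(Pb) = 0.3368 / 2 = 0.1684 mol
m(Pb) = 0.1684 × 207.2 = 34.9 g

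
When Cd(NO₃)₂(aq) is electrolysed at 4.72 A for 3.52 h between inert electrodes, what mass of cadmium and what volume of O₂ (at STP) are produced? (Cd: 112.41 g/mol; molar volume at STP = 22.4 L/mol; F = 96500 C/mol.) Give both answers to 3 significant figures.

Q = 4.72 × 12672 = 59810 C; n(e⁻) = 59810 / 96500 = 0.6198 mol
Cathode: Cd²⁺ + 2e⁻ → Cd → n(Cd) = 0.6198/2 = 0.3099 mol → 34.8 g
Anode: 2H₂O → O₂ + 4H⁺ + 4e⁻ → n(O₂) = 0.6198/4 = 0.1550 mol → 3.47 L

34.8 g Cd; 3.47 L O₂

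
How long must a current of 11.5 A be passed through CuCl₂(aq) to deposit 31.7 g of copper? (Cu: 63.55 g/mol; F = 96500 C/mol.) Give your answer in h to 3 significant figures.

2.33 h

n(Cu) = 31.7 / 63.55 = 0.4988 mol
Cu²⁺ + 2e⁻ → Cu, so n(e⁻) = 2 × 0.4988 = 0.9976 mol
Q = 0.9976 × 96500 = 96270 C
t = Q / I = 96270 / 11.5 = 8371 s = 2.33 h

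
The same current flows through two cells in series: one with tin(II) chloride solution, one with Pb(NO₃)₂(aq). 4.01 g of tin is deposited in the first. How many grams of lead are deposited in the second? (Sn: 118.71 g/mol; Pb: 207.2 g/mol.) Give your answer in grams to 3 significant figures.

7.00 g

n(Sn) = 4.01 / 118.71 = 0.03378 mol
Sn²⁺ + 2e⁻ → Sn, so n(e⁻) = 2 × 0.03378 = 0.06756 mol
In series, the same 0.06756 mol of electrons flows through the second cell.
Pb²⁺ + 2e⁻ → Pb, so n(Pb) = 0.06756 / 2 = 0.03378 mol
m(Pb) = 0.03378 × 207.2 = 7.00 g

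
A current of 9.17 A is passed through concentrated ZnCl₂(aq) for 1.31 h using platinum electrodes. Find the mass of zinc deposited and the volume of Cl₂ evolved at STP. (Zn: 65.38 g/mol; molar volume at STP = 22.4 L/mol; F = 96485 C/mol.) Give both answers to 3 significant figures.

Q = 9.17 × 4716 = 43250 C; n(e⁻) = 43250 / 96485 = 0.4483 mol
Cathode: Zn²⁺ + 2e⁻ → Zn → n(Zn) = 0.4483/2 = 0.2242 mol → 14.7 g
Anode: 2Cl⁻ → Cl₂ + 2e⁻ → n(Cl₂) = 0.4483/2 = 0.2242 mol → 5.02 L

14.7 g Zn; 5.02 L Cl₂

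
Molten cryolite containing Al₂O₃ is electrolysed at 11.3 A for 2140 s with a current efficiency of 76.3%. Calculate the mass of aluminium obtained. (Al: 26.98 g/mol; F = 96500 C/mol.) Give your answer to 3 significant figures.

1.72 g

Q = 11.3 × 2140 = 24180 C
n(e⁻) = 24180 / 96500 = 0.2506 mol
Al³⁺ + 3e⁻ → Al, so theoretical m(Al) = 0.08353 × 26.98 = 2.254 g
Actual mass = 76.3% × 2.254 = 1.72 g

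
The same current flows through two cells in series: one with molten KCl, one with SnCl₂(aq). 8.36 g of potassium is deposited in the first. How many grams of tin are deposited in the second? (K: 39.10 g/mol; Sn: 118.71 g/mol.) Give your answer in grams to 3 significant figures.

n(K) = 8.36 / 39.10 = 0.2138 mol
K⁺ + e⁻ → K, so n(e⁻) = 0.2138 mol
In series, the same 0.2138 mol of electrons flows through the second cell.
Sn²⁺ + 2e⁻ → Sn, so n(Sn) = 0.2138 / 2 = 0.1069 mol
m(Sn) = 0.1069 × 118.71 = 12.7 g

12.7 g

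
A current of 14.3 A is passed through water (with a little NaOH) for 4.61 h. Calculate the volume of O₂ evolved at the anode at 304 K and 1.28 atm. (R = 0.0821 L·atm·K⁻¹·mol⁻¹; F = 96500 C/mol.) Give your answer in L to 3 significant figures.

Charge passed = 14.3 × 16596 = 2.373×10^5 C
Moles of electrons = 2.373×10^5 / 96500 = 2.459 mol
2H₂O → O₂ + 4H⁺ + 4e⁻, so n(O₂) = 2.459 / 4 = 0.6148 mol
V = nRT/P = 0.6148 × 0.0821 × 304 / 1.28 = 11.99 L

12.0 L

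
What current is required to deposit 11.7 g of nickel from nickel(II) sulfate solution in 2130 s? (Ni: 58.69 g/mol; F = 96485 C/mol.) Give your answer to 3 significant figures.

n(Ni) = 11.7 / 58.69 = 0.1994 mol
Ni²⁺ + 2e⁻ → Ni, so n(e⁻) = 2 × 0.1994 = 0.3988 mol
Q = 0.3988 × 96485 = 38480 C
I = Q / t = 38480 / 2130 s = 18.1 A

18.1 A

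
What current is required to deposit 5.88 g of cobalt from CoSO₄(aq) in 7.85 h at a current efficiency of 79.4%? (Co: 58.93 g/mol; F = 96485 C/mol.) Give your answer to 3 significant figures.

0.858 A

n(Co) = 5.88 / 58.93 = 0.09978 mol
Co²⁺ + 2e⁻ → Co, so n(e⁻) = 2 × 0.09978 = 0.1996 mol
Q = 0.1996 × 96485 / 0.794 = 24250 C
I = Q / t = 24250 / 28260 s = 0.858 A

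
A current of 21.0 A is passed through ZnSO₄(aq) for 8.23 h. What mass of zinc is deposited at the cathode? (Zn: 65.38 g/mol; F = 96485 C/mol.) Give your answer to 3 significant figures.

211 g

Q = It = 21.0 × 29628 = 6.222×10^5 C
n(e⁻) = 6.222×10^5 / 96485 = 6.449 mol
Zn²⁺ + 2e⁻ → Zn, so n(Zn) = 6.449 / 2 = 3.225 mol
m = 3.225 × 65.38 = 211 g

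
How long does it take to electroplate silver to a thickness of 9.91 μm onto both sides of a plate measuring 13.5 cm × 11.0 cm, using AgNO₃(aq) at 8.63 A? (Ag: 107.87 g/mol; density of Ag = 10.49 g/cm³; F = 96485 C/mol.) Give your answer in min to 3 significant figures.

5.33 min

Plated area = 2 × 13.5 × 11.0 = 297.0 cm²
Volume = 297.0 × 9.91×10⁻⁴ cm = 0.2943 cm³
m(Ag) = 0.2943 × 10.49 = 3.087 g
n(Ag) = 3.087 / 107.87 = 0.02862 mol; n(e⁻) = 0.02862 mol
Q = 0.02862 × 96485 = 2761 C
t = 2761 / 8.63 = 319.9 s = 5.33 min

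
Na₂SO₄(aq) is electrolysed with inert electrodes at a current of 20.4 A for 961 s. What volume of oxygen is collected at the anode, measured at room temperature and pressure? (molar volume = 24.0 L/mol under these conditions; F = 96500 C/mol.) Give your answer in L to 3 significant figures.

Q = 20.4 A × 961 s = 19600 C
Moles of electrons = 19600 / 96500 = 0.2031 mol
2H₂O → O₂ + 4H⁺ + 4e⁻, so n(O₂) = 0.2031 / 4 = 0.05078 mol
V = 0.05078 × 24.0 = 1.219 L

1.22 L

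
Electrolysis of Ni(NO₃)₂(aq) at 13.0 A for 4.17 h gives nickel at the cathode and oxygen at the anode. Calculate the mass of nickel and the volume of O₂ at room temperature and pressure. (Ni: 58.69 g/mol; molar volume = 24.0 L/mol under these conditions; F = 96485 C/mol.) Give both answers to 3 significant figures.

Q = 13.0 × 15012 = 1.952×10^5 C; n(e⁻) = 1.952×10^5 / 96485 = 2.023 mol
Cathode: Ni²⁺ + 2e⁻ → Ni → n(Ni) = 2.023/2 = 1.012 mol → 59.4 g
Anode: 2H₂O → O₂ + 4H⁺ + 4e⁻ → n(O₂) = 2.023/4 = 0.5058 mol → 12.1 L

59.4 g Ni; 12.1 L O₂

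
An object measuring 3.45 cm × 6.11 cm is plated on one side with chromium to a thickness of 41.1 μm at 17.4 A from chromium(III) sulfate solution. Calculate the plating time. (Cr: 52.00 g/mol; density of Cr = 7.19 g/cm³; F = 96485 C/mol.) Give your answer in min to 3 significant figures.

3.32 min

Plated area = 3.45 × 6.11 = 21.08 cm²
Volume = 21.08 × 41.1×10⁻⁴ cm = 0.08664 cm³
m(Cr) = 0.08664 × 7.19 = 0.6229 g
n(Cr) = 0.6229 / 52.00 = 0.01198 mol; n(e⁻) = 3 × 0.01198 = 0.03594 mol
Q = 0.03594 × 96485 = 3468 C
t = 3468 / 17.4 = 199.3 s = 3.32 min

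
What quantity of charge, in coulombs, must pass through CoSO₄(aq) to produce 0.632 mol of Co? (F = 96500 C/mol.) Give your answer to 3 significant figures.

Co²⁺ + 2e⁻ → Co, so n(e⁻) = 2 × 0.632 = 1.264 mol
Q = 1.264 × 96500 = 1.220×10^5 C

1.22×10^5 C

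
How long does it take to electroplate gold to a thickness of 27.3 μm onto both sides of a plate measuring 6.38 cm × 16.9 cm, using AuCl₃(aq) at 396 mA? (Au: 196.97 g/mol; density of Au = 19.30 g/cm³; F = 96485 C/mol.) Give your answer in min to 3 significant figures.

Plated area = 2 × 6.38 × 16.9 = 215.6 cm²
Volume = 215.6 × 27.3×10⁻⁴ cm = 0.5886 cm³
m(Au) = 0.5886 × 19.30 = 11.36 g
n(Au) = 11.36 / 196.97 = 0.05767 mol; n(e⁻) = 3 × 0.05767 = 0.1730 mol
Q = 0.1730 × 96485 = 16690 C
t = 16690 / 0.396 = 42150 s = 703 min

703 min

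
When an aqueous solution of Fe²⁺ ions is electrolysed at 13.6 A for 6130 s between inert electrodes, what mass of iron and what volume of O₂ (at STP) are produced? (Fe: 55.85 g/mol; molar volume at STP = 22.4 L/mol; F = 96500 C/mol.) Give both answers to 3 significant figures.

Q = 13.6 × 6130 = 83370 C; n(e⁻) = 83370 / 96500 = 0.8639 mol
Cathode: Fe²⁺ + 2e⁻ → Fe → n(Fe) = 0.8639/2 = 0.4320 mol → 24.1 g
Anode: 2H₂O → O₂ + 4H⁺ + 4e⁻ → n(O₂) = 0.8639/4 = 0.2160 mol → 4.84 L

24.1 g Fe; 4.84 L O₂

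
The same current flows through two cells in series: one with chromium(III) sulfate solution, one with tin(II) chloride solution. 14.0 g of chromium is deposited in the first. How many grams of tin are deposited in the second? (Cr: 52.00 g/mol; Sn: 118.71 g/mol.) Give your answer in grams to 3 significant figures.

n(Cr) = 14.0 / 52.00 = 0.2692 mol
Cr³⁺ + 3e⁻ → Cr, so n(e⁻) = 3 × 0.2692 = 0.8076 mol
Same current for the same time ⇒ same n(e⁻) = 0.8076 mol in both cells.
Sn²⁺ + 2e⁻ → Sn, so n(Sn) = 0.8076 / 2 = 0.4038 mol
m(Sn) = 0.4038 × 118.71 = 47.9 g

47.9 g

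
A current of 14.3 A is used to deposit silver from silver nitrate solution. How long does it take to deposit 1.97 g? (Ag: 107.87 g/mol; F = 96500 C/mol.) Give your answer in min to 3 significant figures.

2.05 min

n(Ag) = 1.97 / 107.87 = 0.01826 mol
Ag⁺ + e⁻ → Ag, so n(e⁻) = 0.01826 mol
Q = 0.01826 × 96500 = 1762 C
t = Q / I = 1762 / 14.3 = 123.2 s = 2.05 min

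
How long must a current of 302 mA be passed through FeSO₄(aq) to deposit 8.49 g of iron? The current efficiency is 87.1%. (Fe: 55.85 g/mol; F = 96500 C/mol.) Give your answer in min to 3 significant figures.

1860 min

n(Fe) = 8.49 / 55.85 = 0.1520 mol
Fe²⁺ + 2e⁻ → Fe, so n(e⁻) = 2 × 0.1520 = 0.3040 mol
Q = 0.3040 × 96500 / 0.871 = 33680 C
t = Q / I = 33680 / 0.302 = 1.115×10^5 s = 1860 min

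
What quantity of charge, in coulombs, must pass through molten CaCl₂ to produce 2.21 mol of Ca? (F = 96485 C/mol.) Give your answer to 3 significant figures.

4.26×10^5 C

Ca²⁺ + 2e⁻ → Ca, so n(e⁻) = 2 × 2.21 = 4.420 mol
Q = 4.420 × 96485 = 4.265×10^5 C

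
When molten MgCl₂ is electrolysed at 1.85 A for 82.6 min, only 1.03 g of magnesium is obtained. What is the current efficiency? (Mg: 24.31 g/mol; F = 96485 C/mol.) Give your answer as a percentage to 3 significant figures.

89.2%

Q = 1.85 × 4956 = 9169 C
n(e⁻) = 9169 / 96485 = 0.09503 mol
Mg²⁺ + 2e⁻ → Mg, so theoretical n(Mg) = 0.04752 mol → 1.155 g
Efficiency = 1.03 / 1.155 = 0.8918 = 89.2%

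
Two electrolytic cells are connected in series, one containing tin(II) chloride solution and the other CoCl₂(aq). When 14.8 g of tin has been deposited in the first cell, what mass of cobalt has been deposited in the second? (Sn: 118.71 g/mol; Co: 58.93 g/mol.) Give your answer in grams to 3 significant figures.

n(Sn) = 14.8 / 118.71 = 0.1247 mol
Sn²⁺ + 2e⁻ → Sn, so n(e⁻) = 2 × 0.1247 = 0.2494 mol
Since the cells are in series, n(e⁻) in the Co cell is also 0.2494 mol.
Co²⁺ + 2e⁻ → Co, so n(Co) = 0.2494 / 2 = 0.1247 mol
m(Co) = 0.1247 × 58.93 = 7.35 g

7.35 g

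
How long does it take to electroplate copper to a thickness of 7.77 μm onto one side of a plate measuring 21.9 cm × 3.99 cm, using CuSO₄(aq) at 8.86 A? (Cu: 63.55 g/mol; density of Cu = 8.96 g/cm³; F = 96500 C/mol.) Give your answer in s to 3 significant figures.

209 s

Plated area = 21.9 × 3.99 = 87.38 cm²
Volume = 87.38 × 7.77×10⁻⁴ cm = 0.06789 cm³
m(Cu) = 0.06789 × 8.96 = 0.6083 g
n(Cu) = 0.6083 / 63.55 = 0.009572 mol; n(e⁻) = 2 × 0.009572 = 0.01914 mol
Q = 0.01914 × 96500 = 1847 C
t = 1847 / 8.86 = 208.5 s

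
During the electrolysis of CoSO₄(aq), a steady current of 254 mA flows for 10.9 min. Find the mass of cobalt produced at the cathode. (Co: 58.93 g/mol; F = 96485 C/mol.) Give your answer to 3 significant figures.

Charge passed = 0.254 × 654 = 166.1 C
Moles of electrons = 166.1 / 96485 = 0.001722 mol
Co²⁺ + 2e⁻ → Co, so n(Co) = 0.001722 / 2 = 8.610×10^-4 mol
m = 8.610×10^-4 × 58.93 = 0.0507 g

0.0507 g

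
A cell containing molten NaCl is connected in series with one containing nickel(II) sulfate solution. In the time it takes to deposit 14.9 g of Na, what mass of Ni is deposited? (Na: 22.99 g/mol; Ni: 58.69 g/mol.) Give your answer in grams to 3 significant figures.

n(Na) = 14.9 / 22.99 = 0.6481 mol
Na⁺ + e⁻ → Na, so n(e⁻) = 0.6481 mol
Since the cells are in series, n(e⁻) in the Ni cell is also 0.6481 mol.
Ni²⁺ + 2e⁻ → Ni, so n(Ni) = 0.6481 / 2 = 0.3241 mol
m(Ni) = 0.3241 × 58.69 = 19.0 g

19.0 g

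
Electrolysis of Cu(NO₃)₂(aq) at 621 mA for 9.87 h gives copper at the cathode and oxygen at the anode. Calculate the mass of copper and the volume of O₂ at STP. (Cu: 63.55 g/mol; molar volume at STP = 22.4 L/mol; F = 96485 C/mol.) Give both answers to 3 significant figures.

Q = 0.621 × 35532 = 22070 C; n(e⁻) = 22070 / 96485 = 0.2287 mol
Cathode: Cu²⁺ + 2e⁻ → Cu → n(Cu) = 0.2287/2 = 0.1144 mol → 7.27 g
Anode: 2H₂O → O₂ + 4H⁺ + 4e⁻ → n(O₂) = 0.2287/4 = 0.05718 mol → 1.28 L

7.27 g Cu; 1.28 L O₂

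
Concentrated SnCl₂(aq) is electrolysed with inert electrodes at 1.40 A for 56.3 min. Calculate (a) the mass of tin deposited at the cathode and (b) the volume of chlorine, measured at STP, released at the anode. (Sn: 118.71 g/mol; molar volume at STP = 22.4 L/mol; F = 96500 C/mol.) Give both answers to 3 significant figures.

Q = 1.40 × 3378 = 4729 C; n(e⁻) = 4729 / 96500 = 0.04901 mol
Cathode: Sn²⁺ + 2e⁻ → Sn → n(Sn) = 0.04901/2 = 0.02451 mol → 2.91 g
Anode: 2Cl⁻ → Cl₂ + 2e⁻ → n(Cl₂) = 0.04901/2 = 0.02451 mol → 0.549 L

2.91 g Sn; 0.549 L Cl₂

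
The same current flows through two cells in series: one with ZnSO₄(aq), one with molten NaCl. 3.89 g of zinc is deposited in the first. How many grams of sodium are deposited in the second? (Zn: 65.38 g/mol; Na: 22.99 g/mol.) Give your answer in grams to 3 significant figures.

2.74 g

n(Zn) = 3.89 / 65.38 = 0.05950 mol
Zn²⁺ + 2e⁻ → Zn, so n(e⁻) = 2 × 0.05950 = 0.1190 mol
The cells are in series, so the same charge (and hence the same n(e⁻) = 0.1190 mol) passes through both.
Na⁺ + e⁻ → Na, so n(Na) = 0.1190 mol
m(Na) = 0.1190 × 22.99 = 2.74 g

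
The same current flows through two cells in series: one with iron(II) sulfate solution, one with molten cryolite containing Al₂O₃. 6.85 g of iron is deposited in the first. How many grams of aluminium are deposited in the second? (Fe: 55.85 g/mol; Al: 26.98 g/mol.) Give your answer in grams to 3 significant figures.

n(Fe) = 6.85 / 55.85 = 0.1226 mol
Fe²⁺ + 2e⁻ → Fe, so n(e⁻) = 2 × 0.1226 = 0.2452 mol
The cells are in series, so the same charge (and hence the same n(e⁻) = 0.2452 mol) passes through both.
Al³⁺ + 3e⁻ → Al, so n(Al) = 0.2452 / 3 = 0.08173 mol
m(Al) = 0.08173 × 26.98 = 2.21 g

2.21 g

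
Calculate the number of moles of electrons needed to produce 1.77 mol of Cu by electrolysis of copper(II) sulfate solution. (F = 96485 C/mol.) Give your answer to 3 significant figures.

Cu²⁺ + 2e⁻ → Cu, so n(e⁻) = 2 × 1.77 = 3.540 mol

3.54 mol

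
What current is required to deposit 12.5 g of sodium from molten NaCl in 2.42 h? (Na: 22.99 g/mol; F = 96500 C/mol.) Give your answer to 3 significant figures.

6.02 A

n(Na) = 12.5 / 22.99 = 0.5437 mol
Na⁺ + e⁻ → Na, so n(e⁻) = 0.5437 mol
Q = 0.5437 × 96500 = 52470 C
I = Q / t = 52470 / 8712 s = 6.02 A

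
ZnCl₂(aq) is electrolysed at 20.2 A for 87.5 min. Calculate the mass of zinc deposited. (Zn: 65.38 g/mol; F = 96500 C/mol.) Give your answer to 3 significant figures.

Q = 20.2 A × 5250 s = 1.061×10^5 C
n(e⁻) = 1.061×10^5 / 96500 = 1.099 mol
Zn²⁺ + 2e⁻ → Zn, so n(Zn) = 1.099 / 2 = 0.5495 mol
m = 0.5495 × 65.38 = 35.9 g

35.9 g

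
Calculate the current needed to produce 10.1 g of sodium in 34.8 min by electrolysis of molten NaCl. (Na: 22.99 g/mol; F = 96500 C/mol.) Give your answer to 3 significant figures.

20.3 A

n(Na) = 10.1 / 22.99 = 0.4393 mol
Na⁺ + e⁻ → Na, so n(e⁻) = 0.4393 mol
Q = 0.4393 × 96500 = 42390 C
I = Q / t = 42390 / 2088 s = 20.3 A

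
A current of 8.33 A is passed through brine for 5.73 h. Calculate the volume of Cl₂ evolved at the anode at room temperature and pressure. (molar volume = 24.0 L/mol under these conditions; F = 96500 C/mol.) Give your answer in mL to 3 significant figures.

Q = It = 8.33 × 20628 = 1.718×10^5 C
n(e⁻) = 1.718×10^5 / 96500 = 1.780 mol
2Cl⁻ → Cl₂ + 2e⁻, so n(Cl₂) = 1.780 / 2 = 0.8900 mol
V = 0.8900 × 24.0 = 21.36 L
= 21400 mL

21400 mL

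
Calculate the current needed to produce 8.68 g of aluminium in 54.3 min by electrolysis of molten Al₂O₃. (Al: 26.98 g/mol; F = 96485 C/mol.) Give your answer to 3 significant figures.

n(Al) = 8.68 / 26.98 = 0.3217 mol
Al³⁺ + 3e⁻ → Al, so n(e⁻) = 3 × 0.3217 = 0.9651 mol
Q = 0.9651 × 96485 = 93120 C
I = Q / t = 93120 / 3258 s = 28.6 A

28.6 A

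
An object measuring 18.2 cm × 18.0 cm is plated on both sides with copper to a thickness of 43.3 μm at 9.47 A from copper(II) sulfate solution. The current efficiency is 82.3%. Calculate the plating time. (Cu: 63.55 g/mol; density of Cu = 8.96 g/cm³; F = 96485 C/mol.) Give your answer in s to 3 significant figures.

9900 s

Plated area = 2 × 18.2 × 18.0 = 655.2 cm²
Volume = 655.2 × 43.3×10⁻⁴ cm = 2.837 cm³
m(Cu) = 2.837 × 8.96 = 25.42 g
n(Cu) = 25.42 / 63.55 = 0.4000 mol; n(e⁻) = 2 × 0.4000 = 0.8000 mol
Q = 0.8000 × 96485 / 0.823 = 93790 C
t = 93790 / 9.47 = 9904 s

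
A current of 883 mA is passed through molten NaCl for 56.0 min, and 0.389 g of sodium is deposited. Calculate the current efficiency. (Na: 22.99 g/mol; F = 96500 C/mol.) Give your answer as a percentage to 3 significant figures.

Q = 0.883 × 3360 = 2967 C
n(e⁻) = 2967 / 96500 = 0.03075 mol
Na⁺ + e⁻ → Na, so theoretical n(Na) = 0.03075 mol → 0.7069 g
Efficiency = 0.389 / 0.7069 = 0.5503 = 55.0%

55.0%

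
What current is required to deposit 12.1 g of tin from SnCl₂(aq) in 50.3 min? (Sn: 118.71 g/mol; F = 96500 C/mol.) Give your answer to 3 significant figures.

n(Sn) = 12.1 / 118.71 = 0.1019 mol
Sn²⁺ + 2e⁻ → Sn, so n(e⁻) = 2 × 0.1019 = 0.2038 mol
Q = 0.2038 × 96500 = 19670 C
I = Q / t = 19670 / 3018 s = 6.52 A

6.52 A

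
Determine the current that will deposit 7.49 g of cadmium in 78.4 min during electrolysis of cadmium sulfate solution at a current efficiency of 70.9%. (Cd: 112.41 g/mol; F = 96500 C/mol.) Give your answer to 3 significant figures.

n(Cd) = 7.49 / 112.41 = 0.06663 mol
Cd²⁺ + 2e⁻ → Cd, so n(e⁻) = 2 × 0.06663 = 0.1333 mol
Q = 0.1333 × 96500 / 0.709 = 18140 C
I = Q / t = 18140 / 4704 s = 3.86 A

3.86 A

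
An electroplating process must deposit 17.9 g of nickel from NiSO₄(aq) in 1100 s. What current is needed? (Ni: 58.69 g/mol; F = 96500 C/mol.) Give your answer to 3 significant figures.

53.5 A

n(Ni) = 17.9 / 58.69 = 0.3050 mol
Ni²⁺ + 2e⁻ → Ni, so n(e⁻) = 2 × 0.3050 = 0.6100 mol
Q = 0.6100 × 96500 = 58870 C
I = Q / t = 58870 / 1100 s = 53.5 A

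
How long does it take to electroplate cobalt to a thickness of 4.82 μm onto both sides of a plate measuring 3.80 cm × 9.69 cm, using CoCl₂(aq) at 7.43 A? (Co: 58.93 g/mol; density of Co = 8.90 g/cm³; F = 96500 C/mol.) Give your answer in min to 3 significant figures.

2.32 min

Plated area = 2 × 3.80 × 9.69 = 73.64 cm²
Volume = 73.64 × 4.82×10⁻⁴ cm = 0.03549 cm³
m(Co) = 0.03549 × 8.90 = 0.3159 g
n(Co) = 0.3159 / 58.93 = 0.005361 mol; n(e⁻) = 2 × 0.005361 = 0.01072 mol
Q = 0.01072 × 96500 = 1034 C
t = 1034 / 7.43 = 139.2 s = 2.32 min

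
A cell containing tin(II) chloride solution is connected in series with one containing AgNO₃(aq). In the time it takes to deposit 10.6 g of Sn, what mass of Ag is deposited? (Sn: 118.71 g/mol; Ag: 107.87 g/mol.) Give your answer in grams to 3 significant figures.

19.3 g

n(Sn) = 10.6 / 118.71 = 0.08929 mol
Sn²⁺ + 2e⁻ → Sn, so n(e⁻) = 2 × 0.08929 = 0.1786 mol
In series, the same 0.1786 mol of electrons flows through the second cell.
Ag⁺ + e⁻ → Ag, so n(Ag) = 0.1786 mol
m(Ag) = 0.1786 × 107.87 = 19.3 g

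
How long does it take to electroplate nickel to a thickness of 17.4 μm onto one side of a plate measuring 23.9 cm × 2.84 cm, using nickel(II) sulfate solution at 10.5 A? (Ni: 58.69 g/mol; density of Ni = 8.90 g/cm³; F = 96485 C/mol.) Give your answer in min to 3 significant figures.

Plated area = 23.9 × 2.84 = 67.88 cm²
Volume = 67.88 × 17.4×10⁻⁴ cm = 0.1181 cm³
m(Ni) = 0.1181 × 8.90 = 1.051 g
n(Ni) = 1.051 / 58.69 = 0.01791 mol; n(e⁻) = 2 × 0.01791 = 0.03582 mol
Q = 0.03582 × 96485 = 3456 C
t = 3456 / 10.5 = 329.1 s = 5.49 min

5.49 min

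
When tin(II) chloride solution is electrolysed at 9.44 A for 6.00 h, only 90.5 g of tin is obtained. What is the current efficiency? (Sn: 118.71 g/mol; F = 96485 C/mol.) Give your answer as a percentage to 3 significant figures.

72.1%

Q = 9.44 × 21600 = 2.039×10^5 C
n(e⁻) = 2.039×10^5 / 96485 = 2.113 mol
Sn²⁺ + 2e⁻ → Sn, so theoretical n(Sn) = 1.057 mol → 125.5 g
Efficiency = 90.5 / 125.5 = 0.7211 = 72.1%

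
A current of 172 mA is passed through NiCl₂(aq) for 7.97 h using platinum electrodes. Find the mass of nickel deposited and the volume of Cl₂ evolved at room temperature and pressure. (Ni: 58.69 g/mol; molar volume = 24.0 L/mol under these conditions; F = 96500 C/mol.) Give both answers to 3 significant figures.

1.50 g Ni; 0.614 L Cl₂

Q = 0.172 × 28692 = 4935 C; n(e⁻) = 4935 / 96500 = 0.05114 mol
Cathode: Ni²⁺ + 2e⁻ → Ni → n(Ni) = 0.05114/2 = 0.02557 mol → 1.50 g
Anode: 2Cl⁻ → Cl₂ + 2e⁻ → n(Cl₂) = 0.05114/2 = 0.02557 mol → 0.614 L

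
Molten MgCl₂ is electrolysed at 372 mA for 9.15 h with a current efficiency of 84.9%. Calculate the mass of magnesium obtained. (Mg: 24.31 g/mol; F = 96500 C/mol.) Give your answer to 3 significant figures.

Q = 0.372 × 32940 = 12250 C
n(e⁻) = 12250 / 96500 = 0.1269 mol
Mg²⁺ + 2e⁻ → Mg, so theoretical m(Mg) = 0.06345 × 24.31 = 1.542 g
Actual mass = 84.9% × 1.542 = 1.31 g

1.31 g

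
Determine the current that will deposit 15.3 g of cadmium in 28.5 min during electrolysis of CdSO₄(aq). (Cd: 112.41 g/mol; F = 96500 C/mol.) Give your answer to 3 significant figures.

15.4 A

n(Cd) = 15.3 / 112.41 = 0.1361 mol
Cd²⁺ + 2e⁻ → Cd, so n(e⁻) = 2 × 0.1361 = 0.2722 mol
Q = 0.2722 × 96500 = 26270 C
I = Q / t = 26270 / 1710 s = 15.4 A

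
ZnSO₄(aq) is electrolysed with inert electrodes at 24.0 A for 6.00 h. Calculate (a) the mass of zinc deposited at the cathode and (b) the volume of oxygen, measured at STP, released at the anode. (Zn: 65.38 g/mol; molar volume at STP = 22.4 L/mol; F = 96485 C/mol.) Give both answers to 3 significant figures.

176 g Zn; 30.1 L O₂

Q = 24.0 × 21600 = 5.184×10^5 C; n(e⁻) = 5.184×10^5 / 96485 = 5.373 mol
Cathode: Zn²⁺ + 2e⁻ → Zn → n(Zn) = 5.373/2 = 2.687 mol → 176 g
Anode: 2H₂O → O₂ + 4H⁺ + 4e⁻ → n(O₂) = 5.373/4 = 1.343 mol → 30.1 L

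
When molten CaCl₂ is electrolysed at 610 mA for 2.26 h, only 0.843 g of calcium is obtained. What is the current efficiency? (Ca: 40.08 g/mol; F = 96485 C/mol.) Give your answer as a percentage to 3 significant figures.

81.8%

Q = 0.610 × 8136 = 4963 C
n(e⁻) = 4963 / 96485 = 0.05144 mol
Ca²⁺ + 2e⁻ → Ca, so theoretical n(Ca) = 0.02572 mol → 1.031 g
Efficiency = 0.843 / 1.031 = 0.8177 = 81.8%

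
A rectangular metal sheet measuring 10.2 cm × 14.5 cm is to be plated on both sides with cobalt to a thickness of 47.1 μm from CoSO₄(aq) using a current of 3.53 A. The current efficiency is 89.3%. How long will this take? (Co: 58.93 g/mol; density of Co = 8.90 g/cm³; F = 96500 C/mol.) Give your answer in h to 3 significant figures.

3.58 h

Plated area = 2 × 10.2 × 14.5 = 295.8 cm²
Volume = 295.8 × 47.1×10⁻⁴ cm = 1.393 cm³
m(Co) = 1.393 × 8.90 = 12.40 g
n(Co) = 12.40 / 58.93 = 0.2104 mol; n(e⁻) = 2 × 0.2104 = 0.4208 mol
Q = 0.4208 × 96500 / 0.893 = 45470 C
t = 45470 / 3.53 = 12880 s = 3.58 h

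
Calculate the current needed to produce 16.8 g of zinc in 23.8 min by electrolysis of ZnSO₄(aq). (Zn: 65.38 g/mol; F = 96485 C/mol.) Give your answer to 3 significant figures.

34.7 A

n(Zn) = 16.8 / 65.38 = 0.2570 mol
Zn²⁺ + 2e⁻ → Zn, so n(e⁻) = 2 × 0.2570 = 0.5140 mol
Q = 0.5140 × 96485 = 49590 C
I = Q / t = 49590 / 1428 s = 34.7 A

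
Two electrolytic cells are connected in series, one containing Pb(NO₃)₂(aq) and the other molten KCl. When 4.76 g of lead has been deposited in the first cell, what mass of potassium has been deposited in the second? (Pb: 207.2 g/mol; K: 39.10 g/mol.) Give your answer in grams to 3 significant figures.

1.80 g

n(Pb) = 4.76 / 207.2 = 0.02297 mol
Pb²⁺ + 2e⁻ → Pb, so n(e⁻) = 2 × 0.02297 = 0.04594 mol
Since the cells are in series, n(e⁻) in the K cell is also 0.04594 mol.
K⁺ + e⁻ → K, so n(K) = 0.04594 mol
m(K) = 0.04594 × 39.10 = 1.80 g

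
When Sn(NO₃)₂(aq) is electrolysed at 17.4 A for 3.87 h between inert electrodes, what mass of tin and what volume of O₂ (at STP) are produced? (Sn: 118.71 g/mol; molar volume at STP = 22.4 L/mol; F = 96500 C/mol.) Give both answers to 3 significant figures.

149 g Sn; 14.1 L O₂

Q = 17.4 × 13932 = 2.424×10^5 C; n(e⁻) = 2.424×10^5 / 96500 = 2.512 mol
Cathode: Sn²⁺ + 2e⁻ → Sn → n(Sn) = 2.512/2 = 1.256 mol → 149 g
Anode: 2H₂O → O₂ + 4H⁺ + 4e⁻ → n(O₂) = 2.512/4 = 0.6280 mol → 14.1 L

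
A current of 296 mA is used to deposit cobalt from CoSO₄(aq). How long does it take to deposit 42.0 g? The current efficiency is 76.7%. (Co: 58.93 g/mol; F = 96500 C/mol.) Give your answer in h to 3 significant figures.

n(Co) = 42.0 / 58.93 = 0.7127 mol
Co²⁺ + 2e⁻ → Co, so n(e⁻) = 2 × 0.7127 = 1.425 mol
Q = 1.425 × 96500 / 0.767 = 1.793×10^5 C
t = Q / I = 1.793×10^5 / 0.296 = 6.057×10^5 s = 168 h

168 h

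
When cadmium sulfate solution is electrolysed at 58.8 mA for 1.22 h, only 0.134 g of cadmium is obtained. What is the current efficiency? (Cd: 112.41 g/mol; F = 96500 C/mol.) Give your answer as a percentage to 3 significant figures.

89.1%

Q = 0.0588 × 4392 = 258.2 C
n(e⁻) = 258.2 / 96500 = 0.002676 mol
Cd²⁺ + 2e⁻ → Cd, so theoretical n(Cd) = 0.001338 mol → 0.1504 g
Efficiency = 0.134 / 0.1504 = 0.8910 = 89.1%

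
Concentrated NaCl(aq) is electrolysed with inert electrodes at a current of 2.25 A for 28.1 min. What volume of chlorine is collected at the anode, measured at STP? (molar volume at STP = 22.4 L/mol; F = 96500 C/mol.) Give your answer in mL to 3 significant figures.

Q = 2.25 A × 1686 s = 3794 C
Moles of electrons = 3794 / 96500 = 0.03932 mol
2Cl⁻ → Cl₂ + 2e⁻, so n(Cl₂) = 0.03932 / 2 = 0.01966 mol
V = 0.01966 × 22.4 = 0.4404 L
= 440 mL

440 mL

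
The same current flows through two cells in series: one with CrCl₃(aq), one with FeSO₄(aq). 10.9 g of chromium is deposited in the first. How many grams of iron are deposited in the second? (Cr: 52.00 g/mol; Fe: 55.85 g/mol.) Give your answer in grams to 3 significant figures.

17.6 g

n(Cr) = 10.9 / 52.00 = 0.2096 mol
Cr³⁺ + 3e⁻ → Cr, so n(e⁻) = 3 × 0.2096 = 0.6288 mol
Same current for the same time ⇒ same n(e⁻) = 0.6288 mol in both cells.
Fe²⁺ + 2e⁻ → Fe, so n(Fe) = 0.6288 / 2 = 0.3144 mol
m(Fe) = 0.3144 × 55.85 = 17.6 g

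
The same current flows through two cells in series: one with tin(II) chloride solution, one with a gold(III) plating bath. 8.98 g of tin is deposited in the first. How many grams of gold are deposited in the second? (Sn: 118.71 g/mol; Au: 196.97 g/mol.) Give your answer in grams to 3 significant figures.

n(Sn) = 8.98 / 118.71 = 0.07565 mol
Sn²⁺ + 2e⁻ → Sn, so n(e⁻) = 2 × 0.07565 = 0.1513 mol
In series, the same 0.1513 mol of electrons flows through the second cell.
Au³⁺ + 3e⁻ → Au, so n(Au) = 0.1513 / 3 = 0.05043 mol
m(Au) = 0.05043 × 196.97 = 9.93 g

9.93 g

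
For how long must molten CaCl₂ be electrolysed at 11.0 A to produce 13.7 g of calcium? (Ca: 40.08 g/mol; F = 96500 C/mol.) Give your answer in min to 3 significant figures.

100 min

n(Ca) = 13.7 / 40.08 = 0.3418 mol
Ca²⁺ + 2e⁻ → Ca, so n(e⁻) = 2 × 0.3418 = 0.6836 mol
Q = 0.6836 × 96500 = 65970 C
t = Q / I = 65970 / 11.0 = 5997 s = 100 min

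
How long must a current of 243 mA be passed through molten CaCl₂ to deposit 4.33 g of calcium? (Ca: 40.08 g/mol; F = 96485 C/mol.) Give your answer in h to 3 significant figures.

n(Ca) = 4.33 / 40.08 = 0.1080 mol
Ca²⁺ + 2e⁻ → Ca, so n(e⁻) = 2 × 0.1080 = 0.2160 mol
Q = 0.2160 × 96485 = 20840 C
t = Q / I = 20840 / 0.243 = 85760 s = 23.8 h

23.8 h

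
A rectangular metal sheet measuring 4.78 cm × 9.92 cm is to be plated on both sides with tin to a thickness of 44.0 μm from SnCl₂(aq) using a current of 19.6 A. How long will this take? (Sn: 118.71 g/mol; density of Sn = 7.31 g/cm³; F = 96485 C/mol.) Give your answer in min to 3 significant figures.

Plated area = 2 × 4.78 × 9.92 = 94.84 cm²
Volume = 94.84 × 44.0×10⁻⁴ cm = 0.4173 cm³
m(Sn) = 0.4173 × 7.31 = 3.050 g
n(Sn) = 3.050 / 118.71 = 0.02569 mol; n(e⁻) = 2 × 0.02569 = 0.05138 mol
Q = 0.05138 × 96485 = 4957 C
t = 4957 / 19.6 = 252.9 s = 4.22 min

4.22 min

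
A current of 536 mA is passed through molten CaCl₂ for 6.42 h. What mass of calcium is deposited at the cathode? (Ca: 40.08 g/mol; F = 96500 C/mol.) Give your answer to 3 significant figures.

2.57 g

Charge passed = 0.536 × 23112 = 12390 C
n(e⁻) = Q/F = 12390/96500 = 0.1284 mol
Ca²⁺ + 2e⁻ → Ca, so n(Ca) = 0.1284 / 2 = 0.06420 mol
m = 0.06420 × 40.08 = 2.57 g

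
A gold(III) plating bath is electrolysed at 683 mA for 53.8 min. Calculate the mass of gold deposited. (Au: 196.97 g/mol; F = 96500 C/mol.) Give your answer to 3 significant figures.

1.50 g

Q = It = 0.683 × 3228 = 2205 C
n(e⁻) = 2205 / 96500 = 0.02285 mol
Au³⁺ + 3e⁻ → Au, so n(Au) = 0.02285 / 3 = 0.007617 mol
m = 0.007617 × 196.97 = 1.50 g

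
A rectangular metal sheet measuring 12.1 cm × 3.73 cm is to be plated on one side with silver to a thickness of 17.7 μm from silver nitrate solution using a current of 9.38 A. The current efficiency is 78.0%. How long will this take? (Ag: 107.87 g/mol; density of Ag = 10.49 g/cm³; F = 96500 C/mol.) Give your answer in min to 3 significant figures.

Plated area = 12.1 × 3.73 = 45.13 cm²
Volume = 45.13 × 17.7×10⁻⁴ cm = 0.07988 cm³
m(Ag) = 0.07988 × 10.49 = 0.8379 g
n(Ag) = 0.8379 / 107.87 = 0.007768 mol; n(e⁻) = 0.007768 mol
Q = 0.007768 × 96500 / 0.780 = 961.0 C
t = 961.0 / 9.38 = 102.5 s = 1.71 min

1.71 min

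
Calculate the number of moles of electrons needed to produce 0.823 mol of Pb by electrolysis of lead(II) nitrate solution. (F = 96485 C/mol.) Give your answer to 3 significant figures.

Pb²⁺ + 2e⁻ → Pb, so n(e⁻) = 2 × 0.823 = 1.646 mol

1.65 mol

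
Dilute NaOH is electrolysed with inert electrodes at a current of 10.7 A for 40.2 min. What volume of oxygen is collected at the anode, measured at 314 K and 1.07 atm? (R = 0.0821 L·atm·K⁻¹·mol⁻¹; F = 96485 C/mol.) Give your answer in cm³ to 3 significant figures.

1610 cm³

Q = It = 10.7 × 2412 = 25810 C
n(e⁻) = 25810 / 96485 = 0.2675 mol
2H₂O → O₂ + 4H⁺ + 4e⁻, so n(O₂) = 0.2675 / 4 = 0.06688 mol
V = nRT/P = 0.06688 × 0.0821 × 314 / 1.07 = 1.611 L
= 1610 cm³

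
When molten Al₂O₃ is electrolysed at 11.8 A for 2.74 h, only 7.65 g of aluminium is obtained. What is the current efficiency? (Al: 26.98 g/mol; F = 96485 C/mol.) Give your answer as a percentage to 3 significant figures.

70.5%

Q = 11.8 × 9864 = 1.164×10^5 C
n(e⁻) = 1.164×10^5 / 96485 = 1.206 mol
Al³⁺ + 3e⁻ → Al, so theoretical n(Al) = 0.4020 mol → 10.85 g
Efficiency = 7.65 / 10.85 = 0.7051 = 70.5%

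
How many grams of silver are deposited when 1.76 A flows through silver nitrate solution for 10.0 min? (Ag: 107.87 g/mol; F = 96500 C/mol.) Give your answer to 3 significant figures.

Charge passed = 1.76 × 600 = 1056 C
n(e⁻) = 1056 / 96500 = 0.01094 mol
Ag⁺ + e⁻ → Ag, so n(Ag) = 0.01094 mol
m = 0.01094 × 107.87 = 1.18 g

1.18 g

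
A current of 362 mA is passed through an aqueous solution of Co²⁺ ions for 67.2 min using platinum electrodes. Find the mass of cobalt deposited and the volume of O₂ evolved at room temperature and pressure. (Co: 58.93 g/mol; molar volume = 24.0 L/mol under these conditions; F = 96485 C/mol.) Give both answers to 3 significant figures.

0.446 g Co; 0.0908 L O₂

Q = 0.362 × 4032 = 1460 C; n(e⁻) = 1460 / 96485 = 0.01513 mol
Cathode: Co²⁺ + 2e⁻ → Co → n(Co) = 0.01513/2 = 0.007565 mol → 0.446 g
Anode: 2H₂O → O₂ + 4H⁺ + 4e⁻ → n(O₂) = 0.01513/4 = 0.003783 mol → 0.0908 L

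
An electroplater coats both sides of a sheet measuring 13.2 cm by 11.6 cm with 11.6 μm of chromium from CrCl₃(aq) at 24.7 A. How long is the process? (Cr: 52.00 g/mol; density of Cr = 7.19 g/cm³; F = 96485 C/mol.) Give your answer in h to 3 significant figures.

0.160 h

Plated area = 2 × 13.2 × 11.6 = 306.2 cm²
Volume = 306.2 × 11.6×10⁻⁴ cm = 0.3552 cm³
m(Cr) = 0.3552 × 7.19 = 2.554 g
n(Cr) = 2.554 / 52.00 = 0.04912 mol; n(e⁻) = 3 × 0.04912 = 0.1474 mol
Q = 0.1474 × 96485 = 14220 C
t = 14220 / 24.7 = 575.7 s = 0.160 h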